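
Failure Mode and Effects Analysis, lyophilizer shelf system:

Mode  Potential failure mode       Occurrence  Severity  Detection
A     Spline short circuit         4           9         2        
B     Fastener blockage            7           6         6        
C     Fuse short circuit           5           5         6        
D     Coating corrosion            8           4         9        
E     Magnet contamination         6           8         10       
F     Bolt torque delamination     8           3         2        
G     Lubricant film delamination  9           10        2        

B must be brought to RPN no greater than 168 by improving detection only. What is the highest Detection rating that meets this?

B: S=6, O=7, D=6 → current RPN = 252.
Fixed product = 42. Need 42 × D ≤ 168, so D ≤ 168/42 = 4.00.
Maximum integer Detection rating = 4 (gives RPN 168; D=5 would give 210 > 168).

4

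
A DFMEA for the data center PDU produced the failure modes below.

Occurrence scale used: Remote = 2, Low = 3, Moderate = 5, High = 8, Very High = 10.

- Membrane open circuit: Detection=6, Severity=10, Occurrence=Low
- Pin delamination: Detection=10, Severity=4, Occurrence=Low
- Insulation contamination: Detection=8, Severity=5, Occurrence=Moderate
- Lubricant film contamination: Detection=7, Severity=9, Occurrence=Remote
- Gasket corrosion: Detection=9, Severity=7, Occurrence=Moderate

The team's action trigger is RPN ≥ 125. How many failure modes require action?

RPN = Severity × Occurrence × Detection:
  Membrane open circuit: 10 × 3 × 6 = 180
  Pin delamination: 4 × 3 × 10 = 120
  Insulation contamination: 5 × 5 × 8 = 200
  Lubricant film contamination: 9 × 2 × 7 = 126
  Gasket corrosion: 7 × 5 × 9 = 315
Modes with RPN ≥ 125: Membrane open circuit (180), Insulation contamination (200), Lubricant film contamination (126), Gasket corrosion (315) → 4.

4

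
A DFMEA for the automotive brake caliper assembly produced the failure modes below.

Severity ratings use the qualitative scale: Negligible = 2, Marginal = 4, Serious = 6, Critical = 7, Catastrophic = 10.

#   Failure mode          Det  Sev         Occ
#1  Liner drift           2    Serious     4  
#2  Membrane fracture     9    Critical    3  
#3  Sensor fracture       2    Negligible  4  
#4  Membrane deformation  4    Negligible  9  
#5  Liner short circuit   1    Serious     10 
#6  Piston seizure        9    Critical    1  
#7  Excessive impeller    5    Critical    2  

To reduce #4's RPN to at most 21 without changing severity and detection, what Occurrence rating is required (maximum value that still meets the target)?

#4: S=2, O=9, D=4 → current RPN = 72.
Fixed product = 8. Need 8 × O ≤ 21, so O ≤ 21/8 = 2.62.
Maximum integer Occurrence rating = 2 (gives RPN 16; O=3 would give 24 > 21).

2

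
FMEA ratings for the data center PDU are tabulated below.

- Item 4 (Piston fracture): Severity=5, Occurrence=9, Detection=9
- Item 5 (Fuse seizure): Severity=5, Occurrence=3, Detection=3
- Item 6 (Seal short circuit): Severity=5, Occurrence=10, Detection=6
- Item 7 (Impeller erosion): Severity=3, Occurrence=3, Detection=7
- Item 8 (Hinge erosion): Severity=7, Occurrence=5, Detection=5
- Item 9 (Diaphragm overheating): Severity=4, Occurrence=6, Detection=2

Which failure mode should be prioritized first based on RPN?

RPN = Severity × Occurrence × Detection:
  Item 4: 5 × 9 × 9 = 405
  Item 5: 5 × 3 × 3 = 45
  Item 6: 5 × 10 × 6 = 300
  Item 7: 3 × 3 × 7 = 63
  Item 8: 7 × 5 × 5 = 175
  Item 9: 4 × 6 × 2 = 48
Highest RPN is 405 → Item 4.

Item 4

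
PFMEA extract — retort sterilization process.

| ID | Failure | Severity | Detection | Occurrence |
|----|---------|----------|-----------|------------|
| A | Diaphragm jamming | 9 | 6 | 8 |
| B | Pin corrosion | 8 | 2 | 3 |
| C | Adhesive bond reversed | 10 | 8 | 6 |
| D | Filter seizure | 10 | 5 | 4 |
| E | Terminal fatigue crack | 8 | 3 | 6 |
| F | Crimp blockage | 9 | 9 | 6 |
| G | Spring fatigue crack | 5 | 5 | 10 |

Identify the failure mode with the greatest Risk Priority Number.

F

RPN = Severity × Occurrence × Detection:
  A: 9 × 8 × 6 = 432
  B: 8 × 3 × 2 = 48
  C: 10 × 6 × 8 = 480
  D: 10 × 4 × 5 = 200
  E: 8 × 6 × 3 = 144
  F: 9 × 6 × 9 = 486
  G: 5 × 10 × 5 = 250
Highest RPN is 486 → F.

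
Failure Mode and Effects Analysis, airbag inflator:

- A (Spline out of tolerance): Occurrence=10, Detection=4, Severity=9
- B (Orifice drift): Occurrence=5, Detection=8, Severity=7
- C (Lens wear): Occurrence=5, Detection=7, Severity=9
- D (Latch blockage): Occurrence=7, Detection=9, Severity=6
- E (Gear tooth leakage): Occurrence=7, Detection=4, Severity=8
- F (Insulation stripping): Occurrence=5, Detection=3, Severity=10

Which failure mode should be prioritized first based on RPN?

D

RPN = Severity × Occurrence × Detection:
  A: 9 × 10 × 4 = 360
  B: 7 × 5 × 8 = 280
  C: 9 × 5 × 7 = 315
  D: 6 × 7 × 9 = 378
  E: 8 × 7 × 4 = 224
  F: 10 × 5 × 3 = 150
Highest RPN is 378 → D.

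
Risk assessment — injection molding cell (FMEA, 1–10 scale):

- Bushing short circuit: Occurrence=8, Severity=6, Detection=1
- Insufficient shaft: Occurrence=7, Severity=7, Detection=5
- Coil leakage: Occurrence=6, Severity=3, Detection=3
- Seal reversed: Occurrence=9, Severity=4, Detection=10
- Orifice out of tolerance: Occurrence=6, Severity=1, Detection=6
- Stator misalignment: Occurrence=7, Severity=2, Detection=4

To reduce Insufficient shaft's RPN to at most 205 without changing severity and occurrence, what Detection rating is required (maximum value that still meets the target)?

Insufficient shaft: S=7, O=7, D=5 → current RPN = 245.
Fixed product = 49. Need 49 × D ≤ 205, so D ≤ 205/49 = 4.18.
Maximum integer Detection rating = 4 (gives RPN 196; D=5 would give 245 > 205).

4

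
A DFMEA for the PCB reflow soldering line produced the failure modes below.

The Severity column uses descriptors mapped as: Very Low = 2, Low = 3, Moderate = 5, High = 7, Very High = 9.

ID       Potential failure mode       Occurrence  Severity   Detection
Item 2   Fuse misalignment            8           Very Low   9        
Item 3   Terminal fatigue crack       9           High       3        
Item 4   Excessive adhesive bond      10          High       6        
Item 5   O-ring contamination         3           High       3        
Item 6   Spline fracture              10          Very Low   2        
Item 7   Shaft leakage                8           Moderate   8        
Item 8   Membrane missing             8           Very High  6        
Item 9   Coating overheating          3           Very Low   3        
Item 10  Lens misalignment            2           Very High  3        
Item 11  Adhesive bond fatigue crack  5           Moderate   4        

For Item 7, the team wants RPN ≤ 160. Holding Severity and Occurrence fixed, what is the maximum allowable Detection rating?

4

Item 7: S=5, O=8, D=8 → current RPN = 320.
Fixed product = 40. Need 40 × D ≤ 160, so D ≤ 160/40 = 4.00.
Maximum integer Detection rating = 4 (gives RPN 160; D=5 would give 200 > 160).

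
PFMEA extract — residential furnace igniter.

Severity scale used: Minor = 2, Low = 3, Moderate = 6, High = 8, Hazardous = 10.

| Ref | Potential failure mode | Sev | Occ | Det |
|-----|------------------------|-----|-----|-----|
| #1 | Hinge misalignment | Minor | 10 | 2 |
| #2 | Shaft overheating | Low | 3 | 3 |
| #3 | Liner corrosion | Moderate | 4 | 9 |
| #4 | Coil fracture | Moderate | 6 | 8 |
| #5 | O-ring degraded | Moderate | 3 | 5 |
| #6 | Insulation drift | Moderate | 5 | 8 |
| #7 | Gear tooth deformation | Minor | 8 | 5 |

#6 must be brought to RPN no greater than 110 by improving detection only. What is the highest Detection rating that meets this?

#6: S=6, O=5, D=8 → current RPN = 240.
Fixed product = 30. Need 30 × D ≤ 110, so D ≤ 110/30 = 3.67.
Maximum integer Detection rating = 3 (gives RPN 90; D=4 would give 120 > 110).

3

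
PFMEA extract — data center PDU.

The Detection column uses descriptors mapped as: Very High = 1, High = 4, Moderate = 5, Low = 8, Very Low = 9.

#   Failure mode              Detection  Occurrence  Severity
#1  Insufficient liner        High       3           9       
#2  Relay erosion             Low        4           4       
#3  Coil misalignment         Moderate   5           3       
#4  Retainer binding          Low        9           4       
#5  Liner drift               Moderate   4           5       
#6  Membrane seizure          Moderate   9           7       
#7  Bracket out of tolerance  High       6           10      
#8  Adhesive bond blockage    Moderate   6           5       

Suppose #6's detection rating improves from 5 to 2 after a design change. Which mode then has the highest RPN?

#4

RPN = Severity × Occurrence × Detection:
  #1: 9 × 3 × 4 = 108
  #2: 4 × 4 × 8 = 128
  #3: 3 × 5 × 5 = 75
  #4: 4 × 9 × 8 = 288
  #5: 5 × 4 × 5 = 100
  #6: 7 × 9 × 5 = 315
  #7: 10 × 6 × 4 = 240
  #8: 5 × 6 × 5 = 150
After action: #6 → 7 × 9 × 2 = 126.
Revised RPNs: #4=288, #7=240, #8=150, #2=128, #6=126, #1=108, #5=100, #3=75.
Highest is now #4 (288).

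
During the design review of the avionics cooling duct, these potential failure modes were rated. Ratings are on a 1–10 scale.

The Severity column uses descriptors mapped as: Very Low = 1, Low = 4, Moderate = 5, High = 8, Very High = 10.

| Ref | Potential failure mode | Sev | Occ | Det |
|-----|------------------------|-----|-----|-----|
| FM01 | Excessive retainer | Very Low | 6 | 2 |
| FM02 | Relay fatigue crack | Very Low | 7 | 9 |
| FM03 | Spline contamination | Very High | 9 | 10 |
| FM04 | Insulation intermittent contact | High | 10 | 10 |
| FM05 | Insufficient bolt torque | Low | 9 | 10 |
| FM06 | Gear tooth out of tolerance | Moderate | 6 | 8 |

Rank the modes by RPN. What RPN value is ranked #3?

RPN = Severity × Occurrence × Detection:
  FM01: 1 × 6 × 2 = 12
  FM02: 1 × 7 × 9 = 63
  FM03: 10 × 9 × 10 = 900
  FM04: 8 × 10 × 10 = 800
  FM05: 4 × 9 × 10 = 360
  FM06: 5 × 6 × 8 = 240
Sorted descending: 900, 800, 360, 240, 63, 12.
The third-highest RPN is 360 (FM05).

360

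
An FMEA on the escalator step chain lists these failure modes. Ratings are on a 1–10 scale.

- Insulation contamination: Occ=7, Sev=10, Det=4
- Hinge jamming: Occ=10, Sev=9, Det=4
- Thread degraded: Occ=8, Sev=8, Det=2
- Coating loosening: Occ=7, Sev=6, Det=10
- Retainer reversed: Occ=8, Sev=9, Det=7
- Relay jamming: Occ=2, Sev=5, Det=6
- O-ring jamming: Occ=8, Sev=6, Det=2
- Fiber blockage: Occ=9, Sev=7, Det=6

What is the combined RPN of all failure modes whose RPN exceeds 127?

2070

RPN = Severity × Occurrence × Detection:
  Insulation contamination: 10 × 7 × 4 = 280
  Hinge jamming: 9 × 10 × 4 = 360
  Thread degraded: 8 × 8 × 2 = 128
  Coating loosening: 6 × 7 × 10 = 420
  Retainer reversed: 9 × 8 × 7 = 504
  Relay jamming: 5 × 2 × 6 = 60
  O-ring jamming: 6 × 8 × 2 = 96
  Fiber blockage: 7 × 9 × 6 = 378
RPN > 127: Insulation contamination (280), Hinge jamming (360), Thread degraded (128), Coating loosening (420), Retainer reversed (504), Fiber blockage (378).
Sum: 280 + 360 + 128 + 420 + 504 + 378 = 2070.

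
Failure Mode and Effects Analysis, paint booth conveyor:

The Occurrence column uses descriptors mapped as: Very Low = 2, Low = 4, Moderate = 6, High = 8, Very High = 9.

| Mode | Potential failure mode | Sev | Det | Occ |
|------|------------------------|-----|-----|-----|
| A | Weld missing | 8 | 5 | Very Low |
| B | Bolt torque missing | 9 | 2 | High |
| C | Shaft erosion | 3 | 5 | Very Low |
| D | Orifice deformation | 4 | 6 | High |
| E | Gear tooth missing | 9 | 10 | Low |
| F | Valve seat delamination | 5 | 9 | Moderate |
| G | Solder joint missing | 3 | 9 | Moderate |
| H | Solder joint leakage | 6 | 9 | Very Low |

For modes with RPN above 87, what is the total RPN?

1236

RPN = Severity × Occurrence × Detection:
  A: 8 × 2 × 5 = 80
  B: 9 × 8 × 2 = 144
  C: 3 × 2 × 5 = 30
  D: 4 × 8 × 6 = 192
  E: 9 × 4 × 10 = 360
  F: 5 × 6 × 9 = 270
  G: 3 × 6 × 9 = 162
  H: 6 × 2 × 9 = 108
RPN > 87: B (144), D (192), E (360), F (270), G (162), H (108).
Sum: 144 + 192 + 360 + 270 + 162 + 108 = 1236.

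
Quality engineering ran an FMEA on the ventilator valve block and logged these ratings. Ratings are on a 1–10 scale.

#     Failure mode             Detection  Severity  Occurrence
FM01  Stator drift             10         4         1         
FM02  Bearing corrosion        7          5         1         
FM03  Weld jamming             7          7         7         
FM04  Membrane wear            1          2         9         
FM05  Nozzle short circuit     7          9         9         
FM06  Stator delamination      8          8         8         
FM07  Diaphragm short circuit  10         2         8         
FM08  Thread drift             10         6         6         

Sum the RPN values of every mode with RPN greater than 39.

RPN = Severity × Occurrence × Detection:
  FM01: 4 × 1 × 10 = 40
  FM02: 5 × 1 × 7 = 35
  FM03: 7 × 7 × 7 = 343
  FM04: 2 × 9 × 1 = 18
  FM05: 9 × 9 × 7 = 567
  FM06: 8 × 8 × 8 = 512
  FM07: 2 × 8 × 10 = 160
  FM08: 6 × 6 × 10 = 360
RPN > 39: FM01 (40), FM03 (343), FM05 (567), FM06 (512), FM07 (160), FM08 (360).
Sum: 40 + 343 + 567 + 512 + 160 + 360 = 1982.

1982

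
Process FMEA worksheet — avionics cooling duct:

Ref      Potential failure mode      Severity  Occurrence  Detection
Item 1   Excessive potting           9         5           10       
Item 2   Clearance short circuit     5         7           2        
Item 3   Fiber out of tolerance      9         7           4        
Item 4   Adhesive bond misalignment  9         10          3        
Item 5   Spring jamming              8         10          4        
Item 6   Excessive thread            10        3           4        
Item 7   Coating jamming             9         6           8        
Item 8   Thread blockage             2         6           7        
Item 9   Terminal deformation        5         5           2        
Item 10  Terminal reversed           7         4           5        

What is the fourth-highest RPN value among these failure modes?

RPN = Severity × Occurrence × Detection:
  Item 1: 9 × 5 × 10 = 450
  Item 2: 5 × 7 × 2 = 70
  Item 3: 9 × 7 × 4 = 252
  Item 4: 9 × 10 × 3 = 270
  Item 5: 8 × 10 × 4 = 320
  Item 6: 10 × 3 × 4 = 120
  Item 7: 9 × 6 × 8 = 432
  Item 8: 2 × 6 × 7 = 84
  Item 9: 5 × 5 × 2 = 50
  Item 10: 7 × 4 × 5 = 140
Sorted descending: 450, 432, 320, 270, 252, 140, 120, 84, 70, 50.
The fourth-highest RPN is 270 (Item 4).

270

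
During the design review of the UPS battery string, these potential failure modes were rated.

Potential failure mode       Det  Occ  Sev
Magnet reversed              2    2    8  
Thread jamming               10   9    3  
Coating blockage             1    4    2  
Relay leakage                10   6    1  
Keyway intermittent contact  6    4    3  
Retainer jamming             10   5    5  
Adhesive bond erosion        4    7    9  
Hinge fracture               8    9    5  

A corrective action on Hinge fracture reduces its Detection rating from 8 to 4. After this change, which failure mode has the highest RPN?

Thread jamming

RPN = Severity × Occurrence × Detection:
  Magnet reversed: 8 × 2 × 2 = 32
  Thread jamming: 3 × 9 × 10 = 270
  Coating blockage: 2 × 4 × 1 = 8
  Relay leakage: 1 × 6 × 10 = 60
  Keyway intermittent contact: 3 × 4 × 6 = 72
  Retainer jamming: 5 × 5 × 10 = 250
  Adhesive bond erosion: 9 × 7 × 4 = 252
  Hinge fracture: 5 × 9 × 8 = 360
After action: Hinge fracture → 5 × 9 × 4 = 180.
Revised RPNs: Thread jamming=270, Adhesive bond erosion=252, Retainer jamming=250, Hinge fracture=180, Keyway intermittent contact=72, Relay leakage=60, Magnet reversed=32, Coating blockage=8.
Highest is now Thread jamming (270).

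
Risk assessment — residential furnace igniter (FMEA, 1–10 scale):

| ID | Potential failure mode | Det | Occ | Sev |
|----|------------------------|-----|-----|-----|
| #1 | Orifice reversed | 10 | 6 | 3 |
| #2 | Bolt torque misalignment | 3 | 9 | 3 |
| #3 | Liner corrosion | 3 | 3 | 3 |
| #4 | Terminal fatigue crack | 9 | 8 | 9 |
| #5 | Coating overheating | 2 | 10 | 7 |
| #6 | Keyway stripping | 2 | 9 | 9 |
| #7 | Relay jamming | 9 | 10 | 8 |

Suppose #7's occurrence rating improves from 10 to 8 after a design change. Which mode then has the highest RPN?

RPN = Severity × Occurrence × Detection:
  #1: 3 × 6 × 10 = 180
  #2: 3 × 9 × 3 = 81
  #3: 3 × 3 × 3 = 27
  #4: 9 × 8 × 9 = 648
  #5: 7 × 10 × 2 = 140
  #6: 9 × 9 × 2 = 162
  #7: 8 × 10 × 9 = 720
After action: #7 → 8 × 8 × 9 = 576.
Revised RPNs: #4=648, #7=576, #1=180, #6=162, #5=140, #2=81, #3=27.
Highest is now #4 (648).

#4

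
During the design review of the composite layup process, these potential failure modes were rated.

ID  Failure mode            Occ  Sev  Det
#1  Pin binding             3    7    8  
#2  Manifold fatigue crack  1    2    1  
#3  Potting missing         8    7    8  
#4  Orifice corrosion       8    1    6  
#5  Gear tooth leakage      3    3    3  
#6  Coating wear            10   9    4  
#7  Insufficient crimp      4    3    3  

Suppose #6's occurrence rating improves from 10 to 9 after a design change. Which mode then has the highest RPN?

RPN = Severity × Occurrence × Detection:
  #1: 7 × 3 × 8 = 168
  #2: 2 × 1 × 1 = 2
  #3: 7 × 8 × 8 = 448
  #4: 1 × 8 × 6 = 48
  #5: 3 × 3 × 3 = 27
  #6: 9 × 10 × 4 = 360
  #7: 3 × 4 × 3 = 36
After action: #6 → 9 × 9 × 4 = 324.
Revised RPNs: #3=448, #6=324, #1=168, #4=48, #7=36, #5=27, #2=2.
Highest is now #3 (448).

#3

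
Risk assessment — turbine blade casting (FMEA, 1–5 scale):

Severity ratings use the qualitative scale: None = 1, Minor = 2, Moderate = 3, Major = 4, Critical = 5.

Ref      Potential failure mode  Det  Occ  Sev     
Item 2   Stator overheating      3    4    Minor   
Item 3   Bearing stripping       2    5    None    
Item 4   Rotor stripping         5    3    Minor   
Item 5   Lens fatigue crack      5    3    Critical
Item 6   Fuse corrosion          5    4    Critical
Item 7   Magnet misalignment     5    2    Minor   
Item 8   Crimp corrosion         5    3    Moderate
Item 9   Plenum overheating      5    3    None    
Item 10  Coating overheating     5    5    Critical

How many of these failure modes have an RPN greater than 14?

RPN = Severity × Occurrence × Detection:
  Item 2: 2 × 4 × 3 = 24
  Item 3: 1 × 5 × 2 = 10
  Item 4: 2 × 3 × 5 = 30
  Item 5: 5 × 3 × 5 = 75
  Item 6: 5 × 4 × 5 = 100
  Item 7: 2 × 2 × 5 = 20
  Item 8: 3 × 3 × 5 = 45
  Item 9: 1 × 3 × 5 = 15
  Item 10: 5 × 5 × 5 = 125
Modes with RPN > 14: Item 2 (24), Item 4 (30), Item 5 (75), Item 6 (100), Item 7 (20), Item 8 (45), Item 9 (15), Item 10 (125) → 8.

8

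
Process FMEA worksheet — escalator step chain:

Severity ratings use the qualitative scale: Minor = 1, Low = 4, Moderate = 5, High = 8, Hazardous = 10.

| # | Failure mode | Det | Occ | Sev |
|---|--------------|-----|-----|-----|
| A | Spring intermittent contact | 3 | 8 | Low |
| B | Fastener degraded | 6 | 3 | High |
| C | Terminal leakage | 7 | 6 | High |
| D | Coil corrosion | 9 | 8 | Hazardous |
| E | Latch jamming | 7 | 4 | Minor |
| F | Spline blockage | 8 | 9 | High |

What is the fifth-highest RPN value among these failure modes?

96

RPN = Severity × Occurrence × Detection:
  A: 4 × 8 × 3 = 96
  B: 8 × 3 × 6 = 144
  C: 8 × 6 × 7 = 336
  D: 10 × 8 × 9 = 720
  E: 1 × 4 × 7 = 28
  F: 8 × 9 × 8 = 576
Sorted descending: 720, 576, 336, 144, 96, 28.
The fifth-highest RPN is 96 (A).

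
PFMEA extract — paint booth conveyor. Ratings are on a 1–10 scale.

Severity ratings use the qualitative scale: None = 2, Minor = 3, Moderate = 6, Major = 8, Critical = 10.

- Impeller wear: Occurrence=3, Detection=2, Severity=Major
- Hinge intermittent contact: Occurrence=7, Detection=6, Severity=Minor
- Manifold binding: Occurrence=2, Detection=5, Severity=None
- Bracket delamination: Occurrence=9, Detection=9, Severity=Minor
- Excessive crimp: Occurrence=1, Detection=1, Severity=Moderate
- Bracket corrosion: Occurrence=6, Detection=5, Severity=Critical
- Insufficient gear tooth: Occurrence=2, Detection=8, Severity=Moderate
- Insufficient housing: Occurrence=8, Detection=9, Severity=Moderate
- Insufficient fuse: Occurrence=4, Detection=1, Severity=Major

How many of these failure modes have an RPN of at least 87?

RPN = Severity × Occurrence × Detection:
  Impeller wear: 8 × 3 × 2 = 48
  Hinge intermittent contact: 3 × 7 × 6 = 126
  Manifold binding: 2 × 2 × 5 = 20
  Bracket delamination: 3 × 9 × 9 = 243
  Excessive crimp: 6 × 1 × 1 = 6
  Bracket corrosion: 10 × 6 × 5 = 300
  Insufficient gear tooth: 6 × 2 × 8 = 96
  Insufficient housing: 6 × 8 × 9 = 432
  Insufficient fuse: 8 × 4 × 1 = 32
Modes with RPN ≥ 87: Hinge intermittent contact (126), Bracket delamination (243), Bracket corrosion (300), Insufficient gear tooth (96), Insufficient housing (432) → 5.

5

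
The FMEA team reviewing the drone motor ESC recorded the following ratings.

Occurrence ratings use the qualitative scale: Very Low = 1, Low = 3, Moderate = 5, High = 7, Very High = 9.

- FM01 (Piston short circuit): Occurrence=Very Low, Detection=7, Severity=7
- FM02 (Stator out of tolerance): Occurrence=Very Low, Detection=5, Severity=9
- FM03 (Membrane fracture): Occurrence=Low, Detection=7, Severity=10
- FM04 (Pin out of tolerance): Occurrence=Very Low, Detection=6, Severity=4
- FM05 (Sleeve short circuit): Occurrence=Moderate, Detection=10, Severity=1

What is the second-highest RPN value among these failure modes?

RPN = Severity × Occurrence × Detection:
  FM01: 7 × 1 × 7 = 49
  FM02: 9 × 1 × 5 = 45
  FM03: 10 × 3 × 7 = 210
  FM04: 4 × 1 × 6 = 24
  FM05: 1 × 5 × 10 = 50
Sorted descending: 210, 50, 49, 45, 24.
The second-highest RPN is 50 (FM05).

50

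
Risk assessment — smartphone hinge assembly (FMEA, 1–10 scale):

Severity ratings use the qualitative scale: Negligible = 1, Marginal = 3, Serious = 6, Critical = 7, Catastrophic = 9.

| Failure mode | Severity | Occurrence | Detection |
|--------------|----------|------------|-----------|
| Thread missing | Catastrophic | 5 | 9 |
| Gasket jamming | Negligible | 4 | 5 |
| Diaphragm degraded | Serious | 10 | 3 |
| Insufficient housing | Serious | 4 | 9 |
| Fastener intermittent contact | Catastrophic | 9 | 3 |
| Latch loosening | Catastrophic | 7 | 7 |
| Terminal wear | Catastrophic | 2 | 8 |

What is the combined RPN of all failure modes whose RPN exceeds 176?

RPN = Severity × Occurrence × Detection:
  Thread missing: 9 × 5 × 9 = 405
  Gasket jamming: 1 × 4 × 5 = 20
  Diaphragm degraded: 6 × 10 × 3 = 180
  Insufficient housing: 6 × 4 × 9 = 216
  Fastener intermittent contact: 9 × 9 × 3 = 243
  Latch loosening: 9 × 7 × 7 = 441
  Terminal wear: 9 × 2 × 8 = 144
RPN > 176: Thread missing (405), Diaphragm degraded (180), Insufficient housing (216), Fastener intermittent contact (243), Latch loosening (441).
Sum: 405 + 180 + 216 + 243 + 441 = 1485.

1485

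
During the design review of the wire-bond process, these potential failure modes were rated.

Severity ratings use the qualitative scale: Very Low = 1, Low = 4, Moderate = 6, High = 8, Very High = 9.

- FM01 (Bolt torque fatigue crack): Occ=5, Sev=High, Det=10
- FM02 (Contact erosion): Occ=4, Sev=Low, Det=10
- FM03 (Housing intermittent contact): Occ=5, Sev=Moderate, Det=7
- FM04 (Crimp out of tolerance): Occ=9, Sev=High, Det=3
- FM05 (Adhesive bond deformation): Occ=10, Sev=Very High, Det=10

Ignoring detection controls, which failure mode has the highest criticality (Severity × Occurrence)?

Criticality = Severity × Occurrence:
  FM01: 8 × 5 = 40
  FM02: 4 × 4 = 16
  FM03: 6 × 5 = 30
  FM04: 8 × 9 = 72
  FM05: 9 × 10 = 90
Highest criticality is 90 → FM05.

FM05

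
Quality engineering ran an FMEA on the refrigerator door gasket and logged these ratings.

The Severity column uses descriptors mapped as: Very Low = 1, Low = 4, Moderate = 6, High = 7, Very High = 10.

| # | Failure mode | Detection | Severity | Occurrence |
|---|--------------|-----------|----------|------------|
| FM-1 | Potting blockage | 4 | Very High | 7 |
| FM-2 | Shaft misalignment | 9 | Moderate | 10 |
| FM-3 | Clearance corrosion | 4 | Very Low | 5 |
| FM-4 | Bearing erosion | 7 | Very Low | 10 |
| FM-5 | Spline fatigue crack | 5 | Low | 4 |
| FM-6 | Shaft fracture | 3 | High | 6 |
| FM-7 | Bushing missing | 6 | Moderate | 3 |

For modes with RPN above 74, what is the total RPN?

1134

RPN = Severity × Occurrence × Detection:
  FM-1: 10 × 7 × 4 = 280
  FM-2: 6 × 10 × 9 = 540
  FM-3: 1 × 5 × 4 = 20
  FM-4: 1 × 10 × 7 = 70
  FM-5: 4 × 4 × 5 = 80
  FM-6: 7 × 6 × 3 = 126
  FM-7: 6 × 3 × 6 = 108
RPN > 74: FM-1 (280), FM-2 (540), FM-5 (80), FM-6 (126), FM-7 (108).
Sum: 280 + 540 + 80 + 126 + 108 = 1134.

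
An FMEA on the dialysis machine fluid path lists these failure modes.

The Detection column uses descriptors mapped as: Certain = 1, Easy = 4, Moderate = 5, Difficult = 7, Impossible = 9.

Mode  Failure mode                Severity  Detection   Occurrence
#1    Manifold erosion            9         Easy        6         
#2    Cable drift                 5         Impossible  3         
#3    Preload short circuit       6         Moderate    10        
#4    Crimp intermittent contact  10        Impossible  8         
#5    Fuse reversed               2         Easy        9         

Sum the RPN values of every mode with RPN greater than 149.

1236

RPN = Severity × Occurrence × Detection:
  #1: 9 × 6 × 4 = 216
  #2: 5 × 3 × 9 = 135
  #3: 6 × 10 × 5 = 300
  #4: 10 × 8 × 9 = 720
  #5: 2 × 9 × 4 = 72
RPN > 149: #1 (216), #3 (300), #4 (720).
Sum: 216 + 300 + 720 = 1236.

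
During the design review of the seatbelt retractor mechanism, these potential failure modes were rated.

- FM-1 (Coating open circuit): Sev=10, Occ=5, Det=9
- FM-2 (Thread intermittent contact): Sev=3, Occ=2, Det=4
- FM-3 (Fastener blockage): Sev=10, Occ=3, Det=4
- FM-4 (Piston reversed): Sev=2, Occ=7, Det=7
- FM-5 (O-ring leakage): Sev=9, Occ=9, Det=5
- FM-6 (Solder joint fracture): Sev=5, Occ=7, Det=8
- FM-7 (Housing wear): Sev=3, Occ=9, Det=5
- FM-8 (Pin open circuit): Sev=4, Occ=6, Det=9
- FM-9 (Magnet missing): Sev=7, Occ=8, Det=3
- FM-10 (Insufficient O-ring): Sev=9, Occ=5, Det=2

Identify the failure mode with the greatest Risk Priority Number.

FM-1

RPN = Severity × Occurrence × Detection:
  FM-1: 10 × 5 × 9 = 450
  FM-2: 3 × 2 × 4 = 24
  FM-3: 10 × 3 × 4 = 120
  FM-4: 2 × 7 × 7 = 98
  FM-5: 9 × 9 × 5 = 405
  FM-6: 5 × 7 × 8 = 280
  FM-7: 3 × 9 × 5 = 135
  FM-8: 4 × 6 × 9 = 216
  FM-9: 7 × 8 × 3 = 168
  FM-10: 9 × 5 × 2 = 90
Highest RPN is 450 → FM-1.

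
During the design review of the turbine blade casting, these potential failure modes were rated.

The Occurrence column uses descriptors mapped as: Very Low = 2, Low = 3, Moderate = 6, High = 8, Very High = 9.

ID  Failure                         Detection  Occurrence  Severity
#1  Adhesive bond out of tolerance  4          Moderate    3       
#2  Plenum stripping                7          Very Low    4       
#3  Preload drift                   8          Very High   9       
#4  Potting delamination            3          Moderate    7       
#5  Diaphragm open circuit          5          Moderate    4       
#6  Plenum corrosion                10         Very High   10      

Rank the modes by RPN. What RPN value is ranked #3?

RPN = Severity × Occurrence × Detection:
  #1: 3 × 6 × 4 = 72
  #2: 4 × 2 × 7 = 56
  #3: 9 × 9 × 8 = 648
  #4: 7 × 6 × 3 = 126
  #5: 4 × 6 × 5 = 120
  #6: 10 × 9 × 10 = 900
Sorted descending: 900, 648, 126, 120, 72, 56.
The third-highest RPN is 126 (#4).

126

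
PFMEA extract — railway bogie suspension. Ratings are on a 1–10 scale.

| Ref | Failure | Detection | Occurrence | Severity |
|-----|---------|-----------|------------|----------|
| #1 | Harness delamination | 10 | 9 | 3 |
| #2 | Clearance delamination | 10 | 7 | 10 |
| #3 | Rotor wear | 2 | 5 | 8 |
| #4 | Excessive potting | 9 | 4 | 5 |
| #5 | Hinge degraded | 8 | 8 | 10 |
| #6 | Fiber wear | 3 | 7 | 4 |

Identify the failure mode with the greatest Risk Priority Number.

#2

RPN = Severity × Occurrence × Detection:
  #1: 3 × 9 × 10 = 270
  #2: 10 × 7 × 10 = 700
  #3: 8 × 5 × 2 = 80
  #4: 5 × 4 × 9 = 180
  #5: 10 × 8 × 8 = 640
  #6: 4 × 7 × 3 = 84
Highest RPN is 700 → #2.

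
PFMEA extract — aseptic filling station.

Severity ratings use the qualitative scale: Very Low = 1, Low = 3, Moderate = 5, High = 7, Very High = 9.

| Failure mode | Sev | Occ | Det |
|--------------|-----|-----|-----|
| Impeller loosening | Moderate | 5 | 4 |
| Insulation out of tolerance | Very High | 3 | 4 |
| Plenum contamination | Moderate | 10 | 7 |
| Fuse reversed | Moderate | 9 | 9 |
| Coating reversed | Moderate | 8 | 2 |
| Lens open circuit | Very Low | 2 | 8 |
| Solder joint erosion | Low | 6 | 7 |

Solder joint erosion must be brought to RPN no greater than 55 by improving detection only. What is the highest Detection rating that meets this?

3

Solder joint erosion: S=3, O=6, D=7 → current RPN = 126.
Fixed product = 18. Need 18 × D ≤ 55, so D ≤ 55/18 = 3.06.
Maximum integer Detection rating = 3 (gives RPN 54; D=4 would give 72 > 55).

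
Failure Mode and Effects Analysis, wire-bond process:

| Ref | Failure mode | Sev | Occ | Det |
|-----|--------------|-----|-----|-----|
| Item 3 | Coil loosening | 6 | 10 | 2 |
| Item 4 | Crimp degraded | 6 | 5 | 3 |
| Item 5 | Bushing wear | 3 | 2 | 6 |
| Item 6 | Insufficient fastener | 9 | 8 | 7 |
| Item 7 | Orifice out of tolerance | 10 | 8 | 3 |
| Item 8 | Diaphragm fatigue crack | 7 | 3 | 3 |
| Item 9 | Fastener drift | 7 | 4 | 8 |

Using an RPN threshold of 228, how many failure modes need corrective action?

RPN = Severity × Occurrence × Detection:
  Item 3: 6 × 10 × 2 = 120
  Item 4: 6 × 5 × 3 = 90
  Item 5: 3 × 2 × 6 = 36
  Item 6: 9 × 8 × 7 = 504
  Item 7: 10 × 8 × 3 = 240
  Item 8: 7 × 3 × 3 = 63
  Item 9: 7 × 4 × 8 = 224
Modes with RPN ≥ 228: Item 6 (504), Item 7 (240) → 2.

2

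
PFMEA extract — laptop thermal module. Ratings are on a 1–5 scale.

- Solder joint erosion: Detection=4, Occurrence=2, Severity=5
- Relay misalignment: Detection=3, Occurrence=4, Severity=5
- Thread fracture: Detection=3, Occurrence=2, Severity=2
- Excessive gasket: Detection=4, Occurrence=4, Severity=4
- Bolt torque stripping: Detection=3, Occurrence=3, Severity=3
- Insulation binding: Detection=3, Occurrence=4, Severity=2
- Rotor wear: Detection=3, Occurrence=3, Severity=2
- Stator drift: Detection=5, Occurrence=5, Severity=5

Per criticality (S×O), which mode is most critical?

Criticality = Severity × Occurrence:
  Solder joint erosion: 5 × 2 = 10
  Relay misalignment: 5 × 4 = 20
  Thread fracture: 2 × 2 = 4
  Excessive gasket: 4 × 4 = 16
  Bolt torque stripping: 3 × 3 = 9
  Insulation binding: 2 × 4 = 8
  Rotor wear: 2 × 3 = 6
  Stator drift: 5 × 5 = 25
Highest criticality is 25 → Stator drift.

Stator drift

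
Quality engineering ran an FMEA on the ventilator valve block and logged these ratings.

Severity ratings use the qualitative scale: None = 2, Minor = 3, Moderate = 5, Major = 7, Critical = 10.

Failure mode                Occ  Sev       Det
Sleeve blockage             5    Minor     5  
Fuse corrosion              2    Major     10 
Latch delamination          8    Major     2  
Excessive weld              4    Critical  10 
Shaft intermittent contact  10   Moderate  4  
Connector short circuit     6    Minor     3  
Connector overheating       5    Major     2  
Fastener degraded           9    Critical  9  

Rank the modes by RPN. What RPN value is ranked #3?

200

RPN = Severity × Occurrence × Detection:
  Sleeve blockage: 3 × 5 × 5 = 75
  Fuse corrosion: 7 × 2 × 10 = 140
  Latch delamination: 7 × 8 × 2 = 112
  Excessive weld: 10 × 4 × 10 = 400
  Shaft intermittent contact: 5 × 10 × 4 = 200
  Connector short circuit: 3 × 6 × 3 = 54
  Connector overheating: 7 × 5 × 2 = 70
  Fastener degraded: 10 × 9 × 9 = 810
Sorted descending: 810, 400, 200, 140, 112, 75, 70, 54.
The third-highest RPN is 200 (Shaft intermittent contact).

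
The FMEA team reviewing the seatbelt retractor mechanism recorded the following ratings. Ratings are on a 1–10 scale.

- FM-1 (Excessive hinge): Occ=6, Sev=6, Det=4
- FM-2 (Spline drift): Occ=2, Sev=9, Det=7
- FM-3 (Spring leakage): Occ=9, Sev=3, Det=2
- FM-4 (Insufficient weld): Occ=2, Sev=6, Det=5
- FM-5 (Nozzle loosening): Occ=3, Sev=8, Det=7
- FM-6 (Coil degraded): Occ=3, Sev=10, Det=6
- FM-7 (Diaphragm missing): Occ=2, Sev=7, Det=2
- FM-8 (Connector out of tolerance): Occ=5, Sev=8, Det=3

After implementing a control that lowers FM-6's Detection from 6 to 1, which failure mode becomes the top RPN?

RPN = Severity × Occurrence × Detection:
  FM-1: 6 × 6 × 4 = 144
  FM-2: 9 × 2 × 7 = 126
  FM-3: 3 × 9 × 2 = 54
  FM-4: 6 × 2 × 5 = 60
  FM-5: 8 × 3 × 7 = 168
  FM-6: 10 × 3 × 6 = 180
  FM-7: 7 × 2 × 2 = 28
  FM-8: 8 × 5 × 3 = 120
After action: FM-6 → 10 × 3 × 1 = 30.
Revised RPNs: FM-5=168, FM-1=144, FM-2=126, FM-8=120, FM-4=60, FM-3=54, FM-6=30, FM-7=28.
Highest is now FM-5 (168).

FM-5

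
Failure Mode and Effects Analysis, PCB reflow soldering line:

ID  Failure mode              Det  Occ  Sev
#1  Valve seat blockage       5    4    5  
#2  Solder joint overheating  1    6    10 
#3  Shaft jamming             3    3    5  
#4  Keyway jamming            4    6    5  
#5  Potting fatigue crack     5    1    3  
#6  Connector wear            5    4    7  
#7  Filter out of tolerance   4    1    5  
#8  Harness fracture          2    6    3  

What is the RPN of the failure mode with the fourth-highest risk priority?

60

RPN = Severity × Occurrence × Detection:
  #1: 5 × 4 × 5 = 100
  #2: 10 × 6 × 1 = 60
  #3: 5 × 3 × 3 = 45
  #4: 5 × 6 × 4 = 120
  #5: 3 × 1 × 5 = 15
  #6: 7 × 4 × 5 = 140
  #7: 5 × 1 × 4 = 20
  #8: 3 × 6 × 2 = 36
Sorted descending: 140, 120, 100, 60, 45, 36, 20, 15.
The fourth-highest RPN is 60 (#2).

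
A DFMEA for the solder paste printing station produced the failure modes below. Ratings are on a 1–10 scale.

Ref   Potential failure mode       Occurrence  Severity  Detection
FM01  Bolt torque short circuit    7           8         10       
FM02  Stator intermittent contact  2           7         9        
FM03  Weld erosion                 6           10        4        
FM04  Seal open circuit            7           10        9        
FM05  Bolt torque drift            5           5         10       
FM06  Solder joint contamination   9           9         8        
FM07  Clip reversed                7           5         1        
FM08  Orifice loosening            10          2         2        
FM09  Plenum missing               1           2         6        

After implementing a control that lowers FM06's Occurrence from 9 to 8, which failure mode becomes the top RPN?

RPN = Severity × Occurrence × Detection:
  FM01: 8 × 7 × 10 = 560
  FM02: 7 × 2 × 9 = 126
  FM03: 10 × 6 × 4 = 240
  FM04: 10 × 7 × 9 = 630
  FM05: 5 × 5 × 10 = 250
  FM06: 9 × 9 × 8 = 648
  FM07: 5 × 7 × 1 = 35
  FM08: 2 × 10 × 2 = 40
  FM09: 2 × 1 × 6 = 12
After action: FM06 → 9 × 8 × 8 = 576.
Revised RPNs: FM04=630, FM06=576, FM01=560, FM05=250, FM03=240, FM02=126, FM08=40, FM07=35, FM09=12.
Highest is now FM04 (630).

FM04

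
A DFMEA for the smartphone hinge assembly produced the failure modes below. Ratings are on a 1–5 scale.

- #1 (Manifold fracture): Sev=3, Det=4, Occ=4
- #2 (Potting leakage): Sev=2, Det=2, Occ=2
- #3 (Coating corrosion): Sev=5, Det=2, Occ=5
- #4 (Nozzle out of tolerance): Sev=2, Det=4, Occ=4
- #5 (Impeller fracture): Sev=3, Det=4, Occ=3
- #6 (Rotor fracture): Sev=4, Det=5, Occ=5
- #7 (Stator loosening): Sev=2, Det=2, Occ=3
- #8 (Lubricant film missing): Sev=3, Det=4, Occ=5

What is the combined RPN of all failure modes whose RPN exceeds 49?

RPN = Severity × Occurrence × Detection:
  #1: 3 × 4 × 4 = 48
  #2: 2 × 2 × 2 = 8
  #3: 5 × 5 × 2 = 50
  #4: 2 × 4 × 4 = 32
  #5: 3 × 3 × 4 = 36
  #6: 4 × 5 × 5 = 100
  #7: 2 × 3 × 2 = 12
  #8: 3 × 5 × 4 = 60
RPN > 49: #3 (50), #6 (100), #8 (60).
Sum: 50 + 100 + 60 = 210.

210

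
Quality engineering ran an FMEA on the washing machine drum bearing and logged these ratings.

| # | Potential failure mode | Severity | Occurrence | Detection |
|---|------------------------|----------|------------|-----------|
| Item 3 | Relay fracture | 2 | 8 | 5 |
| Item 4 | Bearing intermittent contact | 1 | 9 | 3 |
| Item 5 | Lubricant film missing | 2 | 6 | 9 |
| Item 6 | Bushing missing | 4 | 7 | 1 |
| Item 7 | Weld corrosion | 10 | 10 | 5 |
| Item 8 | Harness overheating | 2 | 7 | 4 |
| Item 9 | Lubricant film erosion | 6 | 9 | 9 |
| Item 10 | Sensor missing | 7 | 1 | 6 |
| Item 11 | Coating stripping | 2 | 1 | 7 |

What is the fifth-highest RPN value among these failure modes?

RPN = Severity × Occurrence × Detection:
  Item 3: 2 × 8 × 5 = 80
  Item 4: 1 × 9 × 3 = 27
  Item 5: 2 × 6 × 9 = 108
  Item 6: 4 × 7 × 1 = 28
  Item 7: 10 × 10 × 5 = 500
  Item 8: 2 × 7 × 4 = 56
  Item 9: 6 × 9 × 9 = 486
  Item 10: 7 × 1 × 6 = 42
  Item 11: 2 × 1 × 7 = 14
Sorted descending: 500, 486, 108, 80, 56, 42, 28, 27, 14.
The fifth-highest RPN is 56 (Item 8).

56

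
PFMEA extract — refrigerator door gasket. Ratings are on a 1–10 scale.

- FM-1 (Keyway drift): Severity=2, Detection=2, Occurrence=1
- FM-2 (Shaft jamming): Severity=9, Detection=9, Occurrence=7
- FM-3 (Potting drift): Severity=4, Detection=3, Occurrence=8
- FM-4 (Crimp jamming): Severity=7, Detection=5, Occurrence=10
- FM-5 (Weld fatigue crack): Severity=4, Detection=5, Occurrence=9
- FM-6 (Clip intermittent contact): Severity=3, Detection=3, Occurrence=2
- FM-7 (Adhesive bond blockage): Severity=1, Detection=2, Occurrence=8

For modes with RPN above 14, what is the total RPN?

RPN = Severity × Occurrence × Detection:
  FM-1: 2 × 1 × 2 = 4
  FM-2: 9 × 7 × 9 = 567
  FM-3: 4 × 8 × 3 = 96
  FM-4: 7 × 10 × 5 = 350
  FM-5: 4 × 9 × 5 = 180
  FM-6: 3 × 2 × 3 = 18
  FM-7: 1 × 8 × 2 = 16
RPN > 14: FM-2 (567), FM-3 (96), FM-4 (350), FM-5 (180), FM-6 (18), FM-7 (16).
Sum: 567 + 96 + 350 + 180 + 18 + 16 = 1227.

1227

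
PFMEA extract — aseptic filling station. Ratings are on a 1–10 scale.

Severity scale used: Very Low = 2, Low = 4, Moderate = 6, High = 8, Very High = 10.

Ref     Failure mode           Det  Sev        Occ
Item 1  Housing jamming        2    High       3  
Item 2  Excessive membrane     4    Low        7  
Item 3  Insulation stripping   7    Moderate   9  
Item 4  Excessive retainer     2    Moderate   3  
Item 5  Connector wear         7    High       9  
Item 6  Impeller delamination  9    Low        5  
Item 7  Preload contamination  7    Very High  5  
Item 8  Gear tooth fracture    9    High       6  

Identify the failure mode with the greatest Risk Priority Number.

RPN = Severity × Occurrence × Detection:
  Item 1: 8 × 3 × 2 = 48
  Item 2: 4 × 7 × 4 = 112
  Item 3: 6 × 9 × 7 = 378
  Item 4: 6 × 3 × 2 = 36
  Item 5: 8 × 9 × 7 = 504
  Item 6: 4 × 5 × 9 = 180
  Item 7: 10 × 5 × 7 = 350
  Item 8: 8 × 6 × 9 = 432
Highest RPN is 504 → Item 5.

Item 5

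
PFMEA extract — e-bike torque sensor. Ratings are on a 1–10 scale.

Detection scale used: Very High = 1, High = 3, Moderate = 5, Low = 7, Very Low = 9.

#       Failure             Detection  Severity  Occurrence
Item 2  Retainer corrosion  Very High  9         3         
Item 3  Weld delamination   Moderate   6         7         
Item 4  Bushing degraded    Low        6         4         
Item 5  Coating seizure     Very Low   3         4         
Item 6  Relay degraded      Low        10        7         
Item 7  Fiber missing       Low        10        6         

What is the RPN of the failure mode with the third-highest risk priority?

210

RPN = Severity × Occurrence × Detection:
  Item 2: 9 × 3 × 1 = 27
  Item 3: 6 × 7 × 5 = 210
  Item 4: 6 × 4 × 7 = 168
  Item 5: 3 × 4 × 9 = 108
  Item 6: 10 × 7 × 7 = 490
  Item 7: 10 × 6 × 7 = 420
Sorted descending: 490, 420, 210, 168, 108, 27.
The third-highest RPN is 210 (Item 3).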